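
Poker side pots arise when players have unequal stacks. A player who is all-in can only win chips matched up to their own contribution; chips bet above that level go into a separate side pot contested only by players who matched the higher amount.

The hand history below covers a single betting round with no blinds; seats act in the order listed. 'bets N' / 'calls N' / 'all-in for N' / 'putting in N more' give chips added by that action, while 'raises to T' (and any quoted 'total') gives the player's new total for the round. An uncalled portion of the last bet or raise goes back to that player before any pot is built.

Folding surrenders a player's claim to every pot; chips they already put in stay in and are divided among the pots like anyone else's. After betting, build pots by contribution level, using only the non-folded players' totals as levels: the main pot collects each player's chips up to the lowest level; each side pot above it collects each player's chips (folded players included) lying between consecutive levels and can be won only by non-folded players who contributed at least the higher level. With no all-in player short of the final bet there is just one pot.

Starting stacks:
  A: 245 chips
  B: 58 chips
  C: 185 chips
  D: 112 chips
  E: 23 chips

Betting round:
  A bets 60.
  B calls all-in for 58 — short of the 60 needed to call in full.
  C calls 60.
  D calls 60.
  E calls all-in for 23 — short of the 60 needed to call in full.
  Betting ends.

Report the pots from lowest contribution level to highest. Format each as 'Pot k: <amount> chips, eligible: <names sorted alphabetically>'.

Contributions: A=60, B=58, C=60, D=60, E=23
Pot levels (distinct totals of non-folded players): 23, 58, 60
Layer 1-23: 23 each from A, B, C, D, E = 23*5 = 115 chips; eligible A, B, C, D, E
Layer 24-58: 35 each from A, B, C, D = 35*4 = 140 chips; eligible A, B, C, D
Layer 59-60: 2 each from A, C, D = 2*3 = 6 chips; eligible A, C, D

Pot 1: 115 chips, eligible: A, B, C, D, E
Pot 2: 140 chips, eligible: A, B, C, D
Pot 3: 6 chips, eligible: A, C, D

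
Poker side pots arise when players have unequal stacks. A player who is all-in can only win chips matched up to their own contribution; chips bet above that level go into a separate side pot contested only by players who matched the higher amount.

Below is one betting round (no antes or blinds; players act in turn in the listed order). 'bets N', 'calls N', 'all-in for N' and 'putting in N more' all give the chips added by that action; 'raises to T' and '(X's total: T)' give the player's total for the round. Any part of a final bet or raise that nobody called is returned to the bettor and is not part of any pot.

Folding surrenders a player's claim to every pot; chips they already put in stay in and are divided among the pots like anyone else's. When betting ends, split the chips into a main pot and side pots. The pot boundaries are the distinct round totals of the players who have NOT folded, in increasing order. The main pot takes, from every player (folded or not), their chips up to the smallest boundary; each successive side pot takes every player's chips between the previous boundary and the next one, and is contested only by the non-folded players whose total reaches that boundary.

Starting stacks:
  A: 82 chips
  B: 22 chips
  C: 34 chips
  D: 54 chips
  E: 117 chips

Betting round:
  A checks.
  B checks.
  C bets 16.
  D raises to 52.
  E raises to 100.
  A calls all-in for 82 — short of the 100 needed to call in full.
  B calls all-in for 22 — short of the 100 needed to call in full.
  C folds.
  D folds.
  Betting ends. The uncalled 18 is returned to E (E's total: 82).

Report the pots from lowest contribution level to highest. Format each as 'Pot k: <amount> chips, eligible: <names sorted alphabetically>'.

Pot 1: 104 chips, eligible: A, B, E
Pot 2: 150 chips, eligible: A, E

Derivation:
Contributions (after 18 returned to E): A=82, B=22, C=16, D=52, E=82
Folded: C, D
Pot levels (distinct totals of non-folded players): 22, 82
Layer 1-22: A 22 + B 22 + C 16 + D 22 + E 22 = 104 chips; eligible A, B, E
Layer 23-82: A 60 + D 30 + E 60 = 150 chips; eligible A, E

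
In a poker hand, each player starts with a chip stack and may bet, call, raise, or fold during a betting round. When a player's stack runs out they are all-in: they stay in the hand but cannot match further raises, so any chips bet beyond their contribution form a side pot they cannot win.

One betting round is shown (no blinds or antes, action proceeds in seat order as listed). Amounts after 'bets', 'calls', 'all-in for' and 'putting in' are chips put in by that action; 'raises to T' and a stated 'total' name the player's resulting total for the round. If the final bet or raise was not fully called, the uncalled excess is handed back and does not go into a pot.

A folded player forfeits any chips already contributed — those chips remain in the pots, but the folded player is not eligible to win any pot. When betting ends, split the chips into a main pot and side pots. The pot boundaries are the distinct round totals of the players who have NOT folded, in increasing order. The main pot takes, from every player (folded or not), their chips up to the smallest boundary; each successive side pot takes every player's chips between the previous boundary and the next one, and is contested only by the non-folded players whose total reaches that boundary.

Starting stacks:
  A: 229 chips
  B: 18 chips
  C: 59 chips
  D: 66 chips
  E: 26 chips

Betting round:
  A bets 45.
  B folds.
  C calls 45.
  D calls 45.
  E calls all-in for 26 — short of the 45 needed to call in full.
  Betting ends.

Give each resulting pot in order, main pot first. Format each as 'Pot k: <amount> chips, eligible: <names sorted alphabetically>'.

Pot 1: 104 chips, eligible: A, C, D, E
Pot 2: 57 chips, eligible: A, C, D

Derivation:
Contributions: A=45, C=45, D=45, E=26
Folded: B
Pot levels (distinct totals of non-folded players): 26, 45
Layer 1-26: 26 each from A, C, D, E = 26*4 = 104 chips; eligible A, C, D, E
Layer 27-45: 19 each from A, C, D = 19*3 = 57 chips; eligible A, C, D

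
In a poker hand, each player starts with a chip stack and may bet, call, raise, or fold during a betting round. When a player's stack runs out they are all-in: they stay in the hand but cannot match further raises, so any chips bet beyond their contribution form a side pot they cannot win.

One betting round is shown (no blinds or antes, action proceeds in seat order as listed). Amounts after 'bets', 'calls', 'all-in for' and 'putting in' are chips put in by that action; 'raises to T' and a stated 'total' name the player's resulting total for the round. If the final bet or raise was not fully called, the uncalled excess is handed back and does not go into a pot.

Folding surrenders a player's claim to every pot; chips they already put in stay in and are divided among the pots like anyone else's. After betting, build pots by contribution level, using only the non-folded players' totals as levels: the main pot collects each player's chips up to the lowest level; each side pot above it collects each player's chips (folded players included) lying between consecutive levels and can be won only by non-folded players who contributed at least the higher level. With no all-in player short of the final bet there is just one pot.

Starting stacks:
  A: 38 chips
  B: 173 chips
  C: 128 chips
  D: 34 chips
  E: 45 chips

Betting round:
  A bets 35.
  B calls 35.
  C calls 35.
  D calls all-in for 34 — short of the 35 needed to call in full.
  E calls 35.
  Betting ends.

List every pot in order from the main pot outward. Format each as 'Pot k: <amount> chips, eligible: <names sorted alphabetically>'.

Pot 1: 170 chips, eligible: A, B, C, D, E
Pot 2: 4 chips, eligible: A, B, C, E

Derivation:
Contributions: A=35, B=35, C=35, D=34, E=35
Pot levels (distinct totals of non-folded players): 34, 35
Layer 1-34: 34 each from A, B, C, D, E = 34*5 = 170 chips; eligible A, B, C, D, E
Layer 35-35: 1 each from A, B, C, E = 1*4 = 4 chips; eligible A, B, C, E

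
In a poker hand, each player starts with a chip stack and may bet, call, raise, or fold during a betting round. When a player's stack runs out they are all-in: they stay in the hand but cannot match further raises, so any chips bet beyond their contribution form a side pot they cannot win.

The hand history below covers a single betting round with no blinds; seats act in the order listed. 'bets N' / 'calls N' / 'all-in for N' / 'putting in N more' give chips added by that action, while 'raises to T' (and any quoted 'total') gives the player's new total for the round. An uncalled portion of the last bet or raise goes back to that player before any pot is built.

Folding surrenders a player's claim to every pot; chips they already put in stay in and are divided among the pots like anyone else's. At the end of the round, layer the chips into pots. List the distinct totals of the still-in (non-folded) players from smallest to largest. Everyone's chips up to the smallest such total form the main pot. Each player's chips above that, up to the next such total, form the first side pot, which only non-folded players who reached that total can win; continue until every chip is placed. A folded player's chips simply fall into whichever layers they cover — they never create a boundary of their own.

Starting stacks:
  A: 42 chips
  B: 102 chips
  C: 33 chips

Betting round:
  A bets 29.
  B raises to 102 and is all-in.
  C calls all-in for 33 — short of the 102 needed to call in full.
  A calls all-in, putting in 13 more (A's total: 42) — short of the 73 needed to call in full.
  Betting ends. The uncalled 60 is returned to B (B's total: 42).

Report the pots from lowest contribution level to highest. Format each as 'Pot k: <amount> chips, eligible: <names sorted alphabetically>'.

Pot 1: 99 chips, eligible: A, B, C
Pot 2: 18 chips, eligible: A, B

Derivation:
Contributions (after 60 returned to B): A=42, B=42, C=33
Pot levels (distinct totals of non-folded players): 33, 42
Layer 1-33: 33 each from A, B, C = 33*3 = 99 chips; eligible A, B, C
Layer 34-42: 9 each from A, B = 9*2 = 18 chips; eligible A, B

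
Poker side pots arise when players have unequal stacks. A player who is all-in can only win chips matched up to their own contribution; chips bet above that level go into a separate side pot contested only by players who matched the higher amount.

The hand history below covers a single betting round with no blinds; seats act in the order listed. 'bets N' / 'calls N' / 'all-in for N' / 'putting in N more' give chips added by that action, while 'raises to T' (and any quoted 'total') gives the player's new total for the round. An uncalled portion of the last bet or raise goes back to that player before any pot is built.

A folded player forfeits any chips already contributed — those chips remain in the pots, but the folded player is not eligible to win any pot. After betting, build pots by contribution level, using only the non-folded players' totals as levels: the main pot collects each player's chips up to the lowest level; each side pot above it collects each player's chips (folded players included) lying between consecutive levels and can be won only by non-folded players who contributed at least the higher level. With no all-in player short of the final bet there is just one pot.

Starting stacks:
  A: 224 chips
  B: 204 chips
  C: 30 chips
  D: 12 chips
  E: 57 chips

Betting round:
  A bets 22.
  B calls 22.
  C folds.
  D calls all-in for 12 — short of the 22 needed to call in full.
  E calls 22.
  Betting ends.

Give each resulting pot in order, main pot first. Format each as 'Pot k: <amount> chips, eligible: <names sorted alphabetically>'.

Contributions: A=22, B=22, D=12, E=22
Folded: C
Pot levels (distinct totals of non-folded players): 12, 22
Layer 1-12: 12 each from A, B, D, E = 12*4 = 48 chips; eligible A, B, D, E
Layer 13-22: 10 each from A, B, E = 10*3 = 30 chips; eligible A, B, E

Pot 1: 48 chips, eligible: A, B, D, E
Pot 2: 30 chips, eligible: A, B, E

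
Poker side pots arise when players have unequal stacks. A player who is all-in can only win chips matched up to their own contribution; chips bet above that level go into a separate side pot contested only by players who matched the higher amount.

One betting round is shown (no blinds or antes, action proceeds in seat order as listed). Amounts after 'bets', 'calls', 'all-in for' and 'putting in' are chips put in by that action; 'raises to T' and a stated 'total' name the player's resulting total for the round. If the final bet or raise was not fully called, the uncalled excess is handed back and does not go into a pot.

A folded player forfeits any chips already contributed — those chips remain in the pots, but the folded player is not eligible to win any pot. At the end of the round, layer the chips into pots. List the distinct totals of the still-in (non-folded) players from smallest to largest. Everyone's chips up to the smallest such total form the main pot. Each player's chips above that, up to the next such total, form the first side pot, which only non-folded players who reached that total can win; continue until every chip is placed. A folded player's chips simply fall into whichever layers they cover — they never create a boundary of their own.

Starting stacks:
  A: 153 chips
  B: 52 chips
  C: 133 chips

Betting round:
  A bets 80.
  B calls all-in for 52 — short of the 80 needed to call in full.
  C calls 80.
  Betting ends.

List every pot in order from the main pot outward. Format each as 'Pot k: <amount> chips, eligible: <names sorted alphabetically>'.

Pot 1: 156 chips, eligible: A, B, C
Pot 2: 56 chips, eligible: A, C

Derivation:
Contributions: A=80, B=52, C=80
Pot levels (distinct totals of non-folded players): 52, 80
Layer 1-52: 52 each from A, B, C = 52*3 = 156 chips; eligible A, B, C
Layer 53-80: 28 each from A, C = 28*2 = 56 chips; eligible A, C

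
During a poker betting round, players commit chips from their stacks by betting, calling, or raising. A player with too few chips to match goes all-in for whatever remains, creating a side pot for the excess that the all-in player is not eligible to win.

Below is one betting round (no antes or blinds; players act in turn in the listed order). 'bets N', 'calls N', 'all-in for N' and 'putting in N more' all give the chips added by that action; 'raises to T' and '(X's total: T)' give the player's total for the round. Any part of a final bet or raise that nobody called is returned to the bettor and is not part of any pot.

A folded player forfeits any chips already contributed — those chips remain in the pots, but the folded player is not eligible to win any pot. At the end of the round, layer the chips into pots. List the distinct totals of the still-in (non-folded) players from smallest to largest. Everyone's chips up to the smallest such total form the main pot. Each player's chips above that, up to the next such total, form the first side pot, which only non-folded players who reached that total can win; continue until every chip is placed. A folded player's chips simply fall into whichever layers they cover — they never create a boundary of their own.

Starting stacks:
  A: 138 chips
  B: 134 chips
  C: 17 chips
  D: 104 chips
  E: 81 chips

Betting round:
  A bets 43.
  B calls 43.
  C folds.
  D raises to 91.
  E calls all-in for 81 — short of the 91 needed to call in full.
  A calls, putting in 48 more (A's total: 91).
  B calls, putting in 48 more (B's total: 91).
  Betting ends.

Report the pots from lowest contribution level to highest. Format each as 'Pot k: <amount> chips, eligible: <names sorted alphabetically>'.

Contributions: A=91, B=91, D=91, E=81
Folded: C
Pot levels (distinct totals of non-folded players): 81, 91
Layer 1-81: 81 each from A, B, D, E = 81*4 = 324 chips; eligible A, B, D, E
Layer 82-91: 10 each from A, B, D = 10*3 = 30 chips; eligible A, B, D

Pot 1: 324 chips, eligible: A, B, D, E
Pot 2: 30 chips, eligible: A, B, D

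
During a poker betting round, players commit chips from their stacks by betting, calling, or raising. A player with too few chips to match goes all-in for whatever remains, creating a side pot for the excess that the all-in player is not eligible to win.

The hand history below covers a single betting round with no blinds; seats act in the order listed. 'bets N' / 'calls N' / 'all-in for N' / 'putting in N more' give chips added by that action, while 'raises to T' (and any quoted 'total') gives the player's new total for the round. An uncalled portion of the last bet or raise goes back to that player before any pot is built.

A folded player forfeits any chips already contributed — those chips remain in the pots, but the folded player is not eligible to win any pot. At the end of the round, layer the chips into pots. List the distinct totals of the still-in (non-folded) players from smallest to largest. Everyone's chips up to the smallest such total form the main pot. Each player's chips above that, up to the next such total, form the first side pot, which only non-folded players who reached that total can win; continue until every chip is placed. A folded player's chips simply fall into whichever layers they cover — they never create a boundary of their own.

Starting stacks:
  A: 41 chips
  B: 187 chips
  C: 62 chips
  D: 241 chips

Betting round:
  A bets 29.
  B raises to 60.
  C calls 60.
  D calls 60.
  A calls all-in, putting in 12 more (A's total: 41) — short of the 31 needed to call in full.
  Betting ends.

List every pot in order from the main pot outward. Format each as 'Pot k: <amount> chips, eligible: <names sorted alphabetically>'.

Contributions: A=41, B=60, C=60, D=60
Pot levels (distinct totals of non-folded players): 41, 60
Layer 1-41: 41 each from A, B, C, D = 41*4 = 164 chips; eligible A, B, C, D
Layer 42-60: 19 each from B, C, D = 19*3 = 57 chips; eligible B, C, D

Pot 1: 164 chips, eligible: A, B, C, D
Pot 2: 57 chips, eligible: B, C, D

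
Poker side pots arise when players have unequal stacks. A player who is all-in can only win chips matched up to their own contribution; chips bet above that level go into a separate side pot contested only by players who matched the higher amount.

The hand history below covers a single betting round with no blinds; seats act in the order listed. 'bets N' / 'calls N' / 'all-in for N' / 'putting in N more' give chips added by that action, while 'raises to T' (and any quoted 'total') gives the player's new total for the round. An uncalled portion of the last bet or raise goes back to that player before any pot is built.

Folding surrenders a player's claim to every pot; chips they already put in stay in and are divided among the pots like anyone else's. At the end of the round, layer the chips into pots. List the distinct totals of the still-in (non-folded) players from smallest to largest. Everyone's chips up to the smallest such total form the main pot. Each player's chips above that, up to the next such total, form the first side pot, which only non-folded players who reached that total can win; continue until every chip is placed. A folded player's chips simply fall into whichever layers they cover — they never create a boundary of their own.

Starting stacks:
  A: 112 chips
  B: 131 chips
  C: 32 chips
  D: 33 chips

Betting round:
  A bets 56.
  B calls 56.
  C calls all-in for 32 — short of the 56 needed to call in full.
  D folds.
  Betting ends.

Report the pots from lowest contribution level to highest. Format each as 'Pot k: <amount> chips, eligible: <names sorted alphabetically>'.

Pot 1: 96 chips, eligible: A, B, C
Pot 2: 48 chips, eligible: A, B

Derivation:
Contributions: A=56, B=56, C=32
Folded: D
Pot levels (distinct totals of non-folded players): 32, 56
Layer 1-32: 32 each from A, B, C = 32*3 = 96 chips; eligible A, B, C
Layer 33-56: 24 each from A, B = 24*2 = 48 chips; eligible A, B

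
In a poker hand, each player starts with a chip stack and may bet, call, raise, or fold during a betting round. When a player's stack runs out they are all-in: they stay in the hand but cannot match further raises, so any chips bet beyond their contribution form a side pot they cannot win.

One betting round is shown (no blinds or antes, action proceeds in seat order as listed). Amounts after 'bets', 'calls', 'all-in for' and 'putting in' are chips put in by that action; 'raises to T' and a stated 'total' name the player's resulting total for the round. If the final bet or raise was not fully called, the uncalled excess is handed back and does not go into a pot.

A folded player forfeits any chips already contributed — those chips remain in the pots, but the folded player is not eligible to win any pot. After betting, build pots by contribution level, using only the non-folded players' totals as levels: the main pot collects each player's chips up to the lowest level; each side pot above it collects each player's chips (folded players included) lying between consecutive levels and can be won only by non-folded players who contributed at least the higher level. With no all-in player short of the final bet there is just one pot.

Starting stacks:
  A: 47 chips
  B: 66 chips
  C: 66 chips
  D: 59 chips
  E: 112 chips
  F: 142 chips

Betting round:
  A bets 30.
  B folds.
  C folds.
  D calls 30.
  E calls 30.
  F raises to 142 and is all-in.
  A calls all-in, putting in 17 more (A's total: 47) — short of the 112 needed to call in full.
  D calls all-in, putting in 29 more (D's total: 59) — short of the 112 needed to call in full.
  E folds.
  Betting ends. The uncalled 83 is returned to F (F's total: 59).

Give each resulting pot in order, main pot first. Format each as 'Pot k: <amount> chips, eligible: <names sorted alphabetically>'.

Pot 1: 171 chips, eligible: A, D, F
Pot 2: 24 chips, eligible: D, F

Derivation:
Contributions (after 83 returned to F): A=47, D=59, E=30, F=59
Folded: B, C, E
Pot levels (distinct totals of non-folded players): 47, 59
Layer 1-47: A 47 + D 47 + E 30 + F 47 = 171 chips; eligible A, D, F
Layer 48-59: 12 each from D, F = 12*2 = 24 chips; eligible D, F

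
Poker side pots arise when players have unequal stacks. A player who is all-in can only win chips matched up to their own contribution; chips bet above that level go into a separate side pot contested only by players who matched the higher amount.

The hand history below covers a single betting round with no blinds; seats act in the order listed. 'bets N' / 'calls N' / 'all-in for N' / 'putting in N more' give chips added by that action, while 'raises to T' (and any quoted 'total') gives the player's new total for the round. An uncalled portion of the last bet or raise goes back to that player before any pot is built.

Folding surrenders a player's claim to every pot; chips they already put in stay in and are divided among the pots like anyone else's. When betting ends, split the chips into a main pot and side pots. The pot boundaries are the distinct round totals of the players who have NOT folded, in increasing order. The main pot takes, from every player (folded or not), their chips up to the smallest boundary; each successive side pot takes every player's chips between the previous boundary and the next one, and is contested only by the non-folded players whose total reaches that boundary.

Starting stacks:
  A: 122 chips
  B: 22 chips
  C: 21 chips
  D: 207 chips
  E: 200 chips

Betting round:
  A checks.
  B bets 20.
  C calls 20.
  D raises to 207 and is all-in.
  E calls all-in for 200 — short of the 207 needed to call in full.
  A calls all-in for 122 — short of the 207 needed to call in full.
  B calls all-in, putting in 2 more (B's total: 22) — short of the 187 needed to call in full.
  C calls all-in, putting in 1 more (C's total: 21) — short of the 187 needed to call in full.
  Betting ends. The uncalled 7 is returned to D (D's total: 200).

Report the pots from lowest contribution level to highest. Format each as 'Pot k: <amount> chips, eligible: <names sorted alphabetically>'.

Pot 1: 105 chips, eligible: A, B, C, D, E
Pot 2: 4 chips, eligible: A, B, D, E
Pot 3: 300 chips, eligible: A, D, E
Pot 4: 156 chips, eligible: D, E

Derivation:
Contributions (after 7 returned to D): A=122, B=22, C=21, D=200, E=200
Pot levels (distinct totals of non-folded players): 21, 22, 122, 200
Layer 1-21: 21 each from A, B, C, D, E = 21*5 = 105 chips; eligible A, B, C, D, E
Layer 22-22: 1 each from A, B, D, E = 1*4 = 4 chips; eligible A, B, D, E
Layer 23-122: 100 each from A, D, E = 100*3 = 300 chips; eligible A, D, E
Layer 123-200: 78 each from D, E = 78*2 = 156 chips; eligible D, E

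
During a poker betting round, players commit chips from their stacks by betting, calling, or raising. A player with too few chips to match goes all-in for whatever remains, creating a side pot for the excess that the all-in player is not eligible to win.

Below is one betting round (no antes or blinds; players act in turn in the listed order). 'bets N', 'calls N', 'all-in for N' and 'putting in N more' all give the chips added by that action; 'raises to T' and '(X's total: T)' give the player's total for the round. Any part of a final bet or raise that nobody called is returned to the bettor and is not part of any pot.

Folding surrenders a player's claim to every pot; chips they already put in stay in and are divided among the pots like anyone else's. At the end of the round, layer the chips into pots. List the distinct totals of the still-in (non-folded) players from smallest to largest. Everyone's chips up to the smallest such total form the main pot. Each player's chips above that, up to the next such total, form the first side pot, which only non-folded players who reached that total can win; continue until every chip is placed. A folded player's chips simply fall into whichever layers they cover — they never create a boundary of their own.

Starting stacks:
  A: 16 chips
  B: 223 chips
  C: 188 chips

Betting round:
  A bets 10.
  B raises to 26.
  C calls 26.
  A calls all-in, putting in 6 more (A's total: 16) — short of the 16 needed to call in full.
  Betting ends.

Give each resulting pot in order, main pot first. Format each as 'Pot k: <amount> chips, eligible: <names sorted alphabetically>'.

Contributions: A=16, B=26, C=26
Pot levels (distinct totals of non-folded players): 16, 26
Layer 1-16: 16 each from A, B, C = 16*3 = 48 chips; eligible A, B, C
Layer 17-26: 10 each from B, C = 10*2 = 20 chips; eligible B, C

Pot 1: 48 chips, eligible: A, B, C
Pot 2: 20 chips, eligible: B, C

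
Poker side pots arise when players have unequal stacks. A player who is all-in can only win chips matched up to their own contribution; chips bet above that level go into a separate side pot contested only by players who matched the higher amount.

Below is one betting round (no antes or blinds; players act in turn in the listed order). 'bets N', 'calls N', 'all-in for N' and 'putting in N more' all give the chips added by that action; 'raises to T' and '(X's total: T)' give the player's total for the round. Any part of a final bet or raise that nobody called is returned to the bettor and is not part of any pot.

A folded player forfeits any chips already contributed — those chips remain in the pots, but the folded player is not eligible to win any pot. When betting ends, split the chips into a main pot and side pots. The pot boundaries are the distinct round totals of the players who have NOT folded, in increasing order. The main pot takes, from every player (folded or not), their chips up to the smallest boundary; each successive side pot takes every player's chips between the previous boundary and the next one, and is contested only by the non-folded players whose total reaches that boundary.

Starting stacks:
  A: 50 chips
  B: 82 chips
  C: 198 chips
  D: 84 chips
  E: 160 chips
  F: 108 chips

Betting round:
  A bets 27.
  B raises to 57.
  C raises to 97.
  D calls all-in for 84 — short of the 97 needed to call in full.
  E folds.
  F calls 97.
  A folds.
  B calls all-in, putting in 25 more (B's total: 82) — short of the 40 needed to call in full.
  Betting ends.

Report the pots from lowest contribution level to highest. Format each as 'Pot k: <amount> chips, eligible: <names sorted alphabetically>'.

Pot 1: 355 chips, eligible: B, C, D, F
Pot 2: 6 chips, eligible: C, D, F
Pot 3: 26 chips, eligible: C, F

Derivation:
Contributions: A=27, B=82, C=97, D=84, F=97
Folded: A, E
Pot levels (distinct totals of non-folded players): 82, 84, 97
Layer 1-82: A 27 + B 82 + C 82 + D 82 + F 82 = 355 chips; eligible B, C, D, F
Layer 83-84: 2 each from C, D, F = 2*3 = 6 chips; eligible C, D, F
Layer 85-97: 13 each from C, F = 13*2 = 26 chips; eligible C, F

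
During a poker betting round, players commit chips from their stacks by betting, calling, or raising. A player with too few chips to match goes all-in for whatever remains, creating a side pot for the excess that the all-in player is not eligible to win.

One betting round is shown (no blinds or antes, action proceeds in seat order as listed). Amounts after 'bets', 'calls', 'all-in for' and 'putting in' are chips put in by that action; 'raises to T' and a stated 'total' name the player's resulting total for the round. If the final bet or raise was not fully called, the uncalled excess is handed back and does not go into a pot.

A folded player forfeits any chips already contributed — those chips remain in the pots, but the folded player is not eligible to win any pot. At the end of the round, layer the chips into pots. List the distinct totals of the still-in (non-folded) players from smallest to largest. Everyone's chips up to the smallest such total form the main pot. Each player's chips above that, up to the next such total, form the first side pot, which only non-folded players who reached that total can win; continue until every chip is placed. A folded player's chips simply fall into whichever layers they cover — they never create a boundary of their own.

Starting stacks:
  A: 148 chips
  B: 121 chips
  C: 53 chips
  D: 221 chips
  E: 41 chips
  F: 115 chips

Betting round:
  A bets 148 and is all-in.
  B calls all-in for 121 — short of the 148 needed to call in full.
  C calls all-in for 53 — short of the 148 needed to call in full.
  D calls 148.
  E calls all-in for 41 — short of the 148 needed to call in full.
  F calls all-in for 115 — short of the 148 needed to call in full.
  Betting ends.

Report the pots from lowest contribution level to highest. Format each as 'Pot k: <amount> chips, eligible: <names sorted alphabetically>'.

Contributions: A=148, B=121, C=53, D=148, E=41, F=115
Pot levels (distinct totals of non-folded players): 41, 53, 115, 121, 148
Layer 1-41: 41 each from A, B, C, D, E, F = 41*6 = 246 chips; eligible A, B, C, D, E, F
Layer 42-53: 12 each from A, B, C, D, F = 12*5 = 60 chips; eligible A, B, C, D, F
Layer 54-115: 62 each from A, B, D, F = 62*4 = 248 chips; eligible A, B, D, F
Layer 116-121: 6 each from A, B, D = 6*3 = 18 chips; eligible A, B, D
Layer 122-148: 27 each from A, D = 27*2 = 54 chips; eligible A, D

Pot 1: 246 chips, eligible: A, B, C, D, E, F
Pot 2: 60 chips, eligible: A, B, C, D, F
Pot 3: 248 chips, eligible: A, B, D, F
Pot 4: 18 chips, eligible: A, B, D
Pot 5: 54 chips, eligible: A, D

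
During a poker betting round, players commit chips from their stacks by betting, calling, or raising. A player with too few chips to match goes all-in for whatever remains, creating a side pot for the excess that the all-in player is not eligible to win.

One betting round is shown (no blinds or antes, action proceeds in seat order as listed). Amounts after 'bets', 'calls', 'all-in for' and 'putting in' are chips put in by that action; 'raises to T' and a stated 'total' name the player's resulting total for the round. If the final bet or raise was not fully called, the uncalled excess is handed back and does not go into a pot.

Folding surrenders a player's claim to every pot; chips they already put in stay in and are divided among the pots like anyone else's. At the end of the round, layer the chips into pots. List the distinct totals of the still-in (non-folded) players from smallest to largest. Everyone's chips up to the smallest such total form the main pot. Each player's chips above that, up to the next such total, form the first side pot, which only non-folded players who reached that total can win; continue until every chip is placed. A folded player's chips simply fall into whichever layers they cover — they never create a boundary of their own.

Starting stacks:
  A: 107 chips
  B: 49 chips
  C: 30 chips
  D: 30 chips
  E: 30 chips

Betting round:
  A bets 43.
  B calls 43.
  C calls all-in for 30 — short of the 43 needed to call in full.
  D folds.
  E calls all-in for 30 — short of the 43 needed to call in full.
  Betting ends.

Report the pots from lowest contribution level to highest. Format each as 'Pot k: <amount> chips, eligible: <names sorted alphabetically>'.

Pot 1: 120 chips, eligible: A, B, C, E
Pot 2: 26 chips, eligible: A, B

Derivation:
Contributions: A=43, B=43, C=30, E=30
Folded: D
Pot levels (distinct totals of non-folded players): 30, 43
Layer 1-30: 30 each from A, B, C, E = 30*4 = 120 chips; eligible A, B, C, E
Layer 31-43: 13 each from A, B = 13*2 = 26 chips; eligible A, B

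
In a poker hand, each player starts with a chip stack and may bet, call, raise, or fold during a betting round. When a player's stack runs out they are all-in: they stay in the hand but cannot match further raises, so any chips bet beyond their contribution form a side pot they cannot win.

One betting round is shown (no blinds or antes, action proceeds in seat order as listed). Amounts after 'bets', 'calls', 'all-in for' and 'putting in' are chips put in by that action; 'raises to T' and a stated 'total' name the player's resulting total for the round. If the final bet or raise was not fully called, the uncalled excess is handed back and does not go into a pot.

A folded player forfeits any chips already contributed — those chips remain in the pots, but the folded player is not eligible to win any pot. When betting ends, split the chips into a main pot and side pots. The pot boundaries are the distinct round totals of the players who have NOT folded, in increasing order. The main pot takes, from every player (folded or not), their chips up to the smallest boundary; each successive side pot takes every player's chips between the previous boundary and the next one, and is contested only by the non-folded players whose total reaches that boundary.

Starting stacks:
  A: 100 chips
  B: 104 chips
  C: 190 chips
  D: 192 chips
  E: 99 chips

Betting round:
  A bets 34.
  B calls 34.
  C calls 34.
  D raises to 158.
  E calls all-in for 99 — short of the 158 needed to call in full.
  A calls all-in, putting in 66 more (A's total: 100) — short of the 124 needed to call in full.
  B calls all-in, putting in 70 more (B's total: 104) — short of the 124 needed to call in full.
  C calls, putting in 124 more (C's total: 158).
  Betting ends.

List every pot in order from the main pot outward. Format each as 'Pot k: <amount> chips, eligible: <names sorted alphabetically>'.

Contributions: A=100, B=104, C=158, D=158, E=99
Pot levels (distinct totals of non-folded players): 99, 100, 104, 158
Layer 1-99: 99 each from A, B, C, D, E = 99*5 = 495 chips; eligible A, B, C, D, E
Layer 100-100: 1 each from A, B, C, D = 1*4 = 4 chips; eligible A, B, C, D
Layer 101-104: 4 each from B, C, D = 4*3 = 12 chips; eligible B, C, D
Layer 105-158: 54 each from C, D = 54*2 = 108 chips; eligible C, D

Pot 1: 495 chips, eligible: A, B, C, D, E
Pot 2: 4 chips, eligible: A, B, C, D
Pot 3: 12 chips, eligible: B, C, D
Pot 4: 108 chips, eligible: C, D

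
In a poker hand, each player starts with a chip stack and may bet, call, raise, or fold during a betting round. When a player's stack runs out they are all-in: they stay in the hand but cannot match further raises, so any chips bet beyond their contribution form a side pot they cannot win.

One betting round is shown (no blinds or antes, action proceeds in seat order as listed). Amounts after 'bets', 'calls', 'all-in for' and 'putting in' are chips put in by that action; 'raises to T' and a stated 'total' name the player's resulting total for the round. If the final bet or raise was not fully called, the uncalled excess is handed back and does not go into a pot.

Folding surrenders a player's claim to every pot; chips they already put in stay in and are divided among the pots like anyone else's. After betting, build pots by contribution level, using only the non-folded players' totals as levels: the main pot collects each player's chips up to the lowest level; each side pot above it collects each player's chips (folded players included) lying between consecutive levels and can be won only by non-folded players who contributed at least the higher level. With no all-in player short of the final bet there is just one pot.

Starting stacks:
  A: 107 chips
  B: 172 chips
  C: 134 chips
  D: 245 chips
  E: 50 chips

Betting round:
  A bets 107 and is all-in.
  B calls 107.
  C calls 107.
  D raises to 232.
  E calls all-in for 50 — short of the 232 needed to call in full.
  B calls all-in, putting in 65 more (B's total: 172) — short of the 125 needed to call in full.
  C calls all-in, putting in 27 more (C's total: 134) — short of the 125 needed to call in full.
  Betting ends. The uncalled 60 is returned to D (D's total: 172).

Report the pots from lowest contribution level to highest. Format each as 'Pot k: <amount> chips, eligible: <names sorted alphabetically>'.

Contributions (after 60 returned to D): A=107, B=172, C=134, D=172, E=50
Pot levels (distinct totals of non-folded players): 50, 107, 134, 172
Layer 1-50: 50 each from A, B, C, D, E = 50*5 = 250 chips; eligible A, B, C, D, E
Layer 51-107: 57 each from A, B, C, D = 57*4 = 228 chips; eligible A, B, C, D
Layer 108-134: 27 each from B, C, D = 27*3 = 81 chips; eligible B, C, D
Layer 135-172: 38 each from B, D = 38*2 = 76 chips; eligible B, D

Pot 1: 250 chips, eligible: A, B, C, D, E
Pot 2: 228 chips, eligible: A, B, C, D
Pot 3: 81 chips, eligible: B, C, D
Pot 4: 76 chips, eligible: B, D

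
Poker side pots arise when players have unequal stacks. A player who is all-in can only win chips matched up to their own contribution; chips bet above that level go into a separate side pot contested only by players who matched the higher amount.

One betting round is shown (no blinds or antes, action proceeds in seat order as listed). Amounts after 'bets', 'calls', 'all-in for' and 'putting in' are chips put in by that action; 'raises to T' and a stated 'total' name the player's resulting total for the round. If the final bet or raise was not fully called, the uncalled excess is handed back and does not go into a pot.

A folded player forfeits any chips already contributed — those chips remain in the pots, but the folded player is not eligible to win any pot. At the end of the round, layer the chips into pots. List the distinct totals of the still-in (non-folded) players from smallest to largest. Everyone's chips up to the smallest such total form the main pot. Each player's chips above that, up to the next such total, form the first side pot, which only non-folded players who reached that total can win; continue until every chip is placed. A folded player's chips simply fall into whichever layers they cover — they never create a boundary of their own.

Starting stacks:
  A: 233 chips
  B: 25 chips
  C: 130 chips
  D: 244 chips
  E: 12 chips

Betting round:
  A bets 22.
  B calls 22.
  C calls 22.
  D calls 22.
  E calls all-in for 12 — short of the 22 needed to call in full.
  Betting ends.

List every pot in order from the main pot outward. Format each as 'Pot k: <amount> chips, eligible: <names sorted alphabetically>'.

Contributions: A=22, B=22, C=22, D=22, E=12
Pot levels (distinct totals of non-folded players): 12, 22
Layer 1-12: 12 each from A, B, C, D, E = 12*5 = 60 chips; eligible A, B, C, D, E
Layer 13-22: 10 each from A, B, C, D = 10*4 = 40 chips; eligible A, B, C, D

Pot 1: 60 chips, eligible: A, B, C, D, E
Pot 2: 40 chips, eligible: A, B, C, D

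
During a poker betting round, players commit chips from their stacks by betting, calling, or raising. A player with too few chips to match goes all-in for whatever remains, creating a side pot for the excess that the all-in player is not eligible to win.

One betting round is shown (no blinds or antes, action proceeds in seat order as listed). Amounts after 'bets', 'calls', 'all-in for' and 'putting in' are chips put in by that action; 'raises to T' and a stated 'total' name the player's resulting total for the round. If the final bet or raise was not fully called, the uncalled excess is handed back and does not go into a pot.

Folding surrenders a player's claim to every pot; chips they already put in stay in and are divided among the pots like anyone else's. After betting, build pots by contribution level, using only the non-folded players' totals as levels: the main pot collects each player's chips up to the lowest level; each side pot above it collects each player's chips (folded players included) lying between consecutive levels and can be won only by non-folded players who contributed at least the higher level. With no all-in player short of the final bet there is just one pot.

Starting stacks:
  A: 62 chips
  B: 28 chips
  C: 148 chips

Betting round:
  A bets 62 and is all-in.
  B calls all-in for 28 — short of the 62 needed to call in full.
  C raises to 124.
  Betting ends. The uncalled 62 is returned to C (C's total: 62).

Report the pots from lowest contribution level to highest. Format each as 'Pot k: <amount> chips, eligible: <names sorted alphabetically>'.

Contributions (after 62 returned to C): A=62, B=28, C=62
Pot levels (distinct totals of non-folded players): 28, 62
Layer 1-28: 28 each from A, B, C = 28*3 = 84 chips; eligible A, B, C
Layer 29-62: 34 each from A, C = 34*2 = 68 chips; eligible A, C

Pot 1: 84 chips, eligible: A, B, C
Pot 2: 68 chips, eligible: A, C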